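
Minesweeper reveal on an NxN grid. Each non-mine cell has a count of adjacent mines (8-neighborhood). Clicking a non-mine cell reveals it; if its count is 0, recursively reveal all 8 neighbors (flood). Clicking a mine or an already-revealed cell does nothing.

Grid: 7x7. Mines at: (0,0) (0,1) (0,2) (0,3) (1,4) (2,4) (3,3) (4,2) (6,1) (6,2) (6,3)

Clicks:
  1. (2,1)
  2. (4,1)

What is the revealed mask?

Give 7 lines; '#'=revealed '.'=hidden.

Answer: .......
###....
###....
###....
##.....
##.....
.......

Derivation:
Click 1 (2,1) count=0: revealed 13 new [(1,0) (1,1) (1,2) (2,0) (2,1) (2,2) (3,0) (3,1) (3,2) (4,0) (4,1) (5,0) (5,1)] -> total=13
Click 2 (4,1) count=1: revealed 0 new [(none)] -> total=13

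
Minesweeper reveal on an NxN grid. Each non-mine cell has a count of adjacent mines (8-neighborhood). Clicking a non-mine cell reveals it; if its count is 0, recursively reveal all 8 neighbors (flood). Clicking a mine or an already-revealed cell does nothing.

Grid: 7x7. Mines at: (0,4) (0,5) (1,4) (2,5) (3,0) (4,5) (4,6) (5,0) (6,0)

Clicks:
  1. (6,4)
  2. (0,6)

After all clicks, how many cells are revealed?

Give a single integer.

Click 1 (6,4) count=0: revealed 33 new [(0,0) (0,1) (0,2) (0,3) (1,0) (1,1) (1,2) (1,3) (2,0) (2,1) (2,2) (2,3) (2,4) (3,1) (3,2) (3,3) (3,4) (4,1) (4,2) (4,3) (4,4) (5,1) (5,2) (5,3) (5,4) (5,5) (5,6) (6,1) (6,2) (6,3) (6,4) (6,5) (6,6)] -> total=33
Click 2 (0,6) count=1: revealed 1 new [(0,6)] -> total=34

Answer: 34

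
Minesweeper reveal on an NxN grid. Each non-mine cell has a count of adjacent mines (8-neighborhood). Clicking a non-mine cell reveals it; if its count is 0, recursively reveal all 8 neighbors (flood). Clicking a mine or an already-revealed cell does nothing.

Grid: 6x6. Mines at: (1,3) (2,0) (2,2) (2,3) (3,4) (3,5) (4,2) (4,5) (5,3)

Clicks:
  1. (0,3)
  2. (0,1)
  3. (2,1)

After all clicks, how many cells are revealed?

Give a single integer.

Answer: 8

Derivation:
Click 1 (0,3) count=1: revealed 1 new [(0,3)] -> total=1
Click 2 (0,1) count=0: revealed 6 new [(0,0) (0,1) (0,2) (1,0) (1,1) (1,2)] -> total=7
Click 3 (2,1) count=2: revealed 1 new [(2,1)] -> total=8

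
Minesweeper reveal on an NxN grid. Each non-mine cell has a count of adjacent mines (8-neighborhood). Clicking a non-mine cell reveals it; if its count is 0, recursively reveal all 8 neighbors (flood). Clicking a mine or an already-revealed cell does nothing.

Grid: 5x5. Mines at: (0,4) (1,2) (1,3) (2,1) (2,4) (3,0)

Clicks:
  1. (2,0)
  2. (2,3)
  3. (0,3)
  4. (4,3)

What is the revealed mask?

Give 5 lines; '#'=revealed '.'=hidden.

Click 1 (2,0) count=2: revealed 1 new [(2,0)] -> total=1
Click 2 (2,3) count=3: revealed 1 new [(2,3)] -> total=2
Click 3 (0,3) count=3: revealed 1 new [(0,3)] -> total=3
Click 4 (4,3) count=0: revealed 8 new [(3,1) (3,2) (3,3) (3,4) (4,1) (4,2) (4,3) (4,4)] -> total=11

Answer: ...#.
.....
#..#.
.####
.####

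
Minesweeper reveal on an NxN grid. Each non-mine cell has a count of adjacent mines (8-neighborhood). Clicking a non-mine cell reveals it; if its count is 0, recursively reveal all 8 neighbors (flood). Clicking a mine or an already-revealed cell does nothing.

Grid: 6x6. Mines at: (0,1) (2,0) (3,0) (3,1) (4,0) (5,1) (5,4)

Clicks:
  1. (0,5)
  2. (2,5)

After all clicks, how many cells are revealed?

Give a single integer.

Click 1 (0,5) count=0: revealed 20 new [(0,2) (0,3) (0,4) (0,5) (1,2) (1,3) (1,4) (1,5) (2,2) (2,3) (2,4) (2,5) (3,2) (3,3) (3,4) (3,5) (4,2) (4,3) (4,4) (4,5)] -> total=20
Click 2 (2,5) count=0: revealed 0 new [(none)] -> total=20

Answer: 20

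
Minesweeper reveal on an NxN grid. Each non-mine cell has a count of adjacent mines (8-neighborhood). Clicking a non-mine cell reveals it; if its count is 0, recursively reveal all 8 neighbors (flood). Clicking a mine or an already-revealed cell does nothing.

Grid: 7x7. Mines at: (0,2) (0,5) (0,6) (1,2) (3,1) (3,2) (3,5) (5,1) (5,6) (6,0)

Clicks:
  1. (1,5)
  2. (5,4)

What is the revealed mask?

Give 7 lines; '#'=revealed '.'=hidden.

Click 1 (1,5) count=2: revealed 1 new [(1,5)] -> total=1
Click 2 (5,4) count=0: revealed 12 new [(4,2) (4,3) (4,4) (4,5) (5,2) (5,3) (5,4) (5,5) (6,2) (6,3) (6,4) (6,5)] -> total=13

Answer: .......
.....#.
.......
.......
..####.
..####.
..####.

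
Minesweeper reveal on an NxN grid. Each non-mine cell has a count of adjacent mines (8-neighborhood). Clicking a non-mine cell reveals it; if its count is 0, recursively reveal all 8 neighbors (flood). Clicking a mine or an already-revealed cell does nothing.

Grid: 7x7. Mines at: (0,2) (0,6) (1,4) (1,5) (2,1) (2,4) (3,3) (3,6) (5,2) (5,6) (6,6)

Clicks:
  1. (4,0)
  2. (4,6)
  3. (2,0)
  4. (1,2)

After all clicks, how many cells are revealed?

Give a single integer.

Answer: 11

Derivation:
Click 1 (4,0) count=0: revealed 8 new [(3,0) (3,1) (4,0) (4,1) (5,0) (5,1) (6,0) (6,1)] -> total=8
Click 2 (4,6) count=2: revealed 1 new [(4,6)] -> total=9
Click 3 (2,0) count=1: revealed 1 new [(2,0)] -> total=10
Click 4 (1,2) count=2: revealed 1 new [(1,2)] -> total=11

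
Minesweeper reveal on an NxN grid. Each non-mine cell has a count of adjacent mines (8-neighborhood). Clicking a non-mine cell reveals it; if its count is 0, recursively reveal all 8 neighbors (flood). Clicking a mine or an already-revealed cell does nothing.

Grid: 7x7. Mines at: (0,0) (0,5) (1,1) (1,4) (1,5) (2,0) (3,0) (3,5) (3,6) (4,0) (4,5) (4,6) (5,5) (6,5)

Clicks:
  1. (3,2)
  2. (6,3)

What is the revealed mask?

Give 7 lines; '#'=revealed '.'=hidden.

Click 1 (3,2) count=0: revealed 22 new [(2,1) (2,2) (2,3) (2,4) (3,1) (3,2) (3,3) (3,4) (4,1) (4,2) (4,3) (4,4) (5,0) (5,1) (5,2) (5,3) (5,4) (6,0) (6,1) (6,2) (6,3) (6,4)] -> total=22
Click 2 (6,3) count=0: revealed 0 new [(none)] -> total=22

Answer: .......
.......
.####..
.####..
.####..
#####..
#####..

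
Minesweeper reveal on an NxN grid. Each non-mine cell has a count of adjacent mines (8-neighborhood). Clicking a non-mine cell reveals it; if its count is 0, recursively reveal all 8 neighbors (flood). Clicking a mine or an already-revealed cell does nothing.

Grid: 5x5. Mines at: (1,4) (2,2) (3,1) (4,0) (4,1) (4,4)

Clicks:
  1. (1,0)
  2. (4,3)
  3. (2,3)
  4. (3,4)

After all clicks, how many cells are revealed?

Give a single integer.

Answer: 13

Derivation:
Click 1 (1,0) count=0: revealed 10 new [(0,0) (0,1) (0,2) (0,3) (1,0) (1,1) (1,2) (1,3) (2,0) (2,1)] -> total=10
Click 2 (4,3) count=1: revealed 1 new [(4,3)] -> total=11
Click 3 (2,3) count=2: revealed 1 new [(2,3)] -> total=12
Click 4 (3,4) count=1: revealed 1 new [(3,4)] -> total=13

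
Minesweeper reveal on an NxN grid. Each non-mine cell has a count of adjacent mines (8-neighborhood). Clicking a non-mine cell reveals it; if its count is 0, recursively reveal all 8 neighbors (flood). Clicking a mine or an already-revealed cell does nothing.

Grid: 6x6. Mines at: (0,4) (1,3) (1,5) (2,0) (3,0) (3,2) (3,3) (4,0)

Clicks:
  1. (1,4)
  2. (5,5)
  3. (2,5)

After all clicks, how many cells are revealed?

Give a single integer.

Answer: 15

Derivation:
Click 1 (1,4) count=3: revealed 1 new [(1,4)] -> total=1
Click 2 (5,5) count=0: revealed 14 new [(2,4) (2,5) (3,4) (3,5) (4,1) (4,2) (4,3) (4,4) (4,5) (5,1) (5,2) (5,3) (5,4) (5,5)] -> total=15
Click 3 (2,5) count=1: revealed 0 new [(none)] -> total=15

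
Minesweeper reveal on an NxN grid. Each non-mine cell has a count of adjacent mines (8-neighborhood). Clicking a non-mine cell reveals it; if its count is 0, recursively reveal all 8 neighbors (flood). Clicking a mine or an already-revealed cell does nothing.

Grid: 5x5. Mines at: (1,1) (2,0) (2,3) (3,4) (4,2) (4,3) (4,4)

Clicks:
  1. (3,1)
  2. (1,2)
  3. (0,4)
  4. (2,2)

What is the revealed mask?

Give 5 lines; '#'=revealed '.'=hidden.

Answer: ..###
..###
..#..
.#...
.....

Derivation:
Click 1 (3,1) count=2: revealed 1 new [(3,1)] -> total=1
Click 2 (1,2) count=2: revealed 1 new [(1,2)] -> total=2
Click 3 (0,4) count=0: revealed 5 new [(0,2) (0,3) (0,4) (1,3) (1,4)] -> total=7
Click 4 (2,2) count=2: revealed 1 new [(2,2)] -> total=8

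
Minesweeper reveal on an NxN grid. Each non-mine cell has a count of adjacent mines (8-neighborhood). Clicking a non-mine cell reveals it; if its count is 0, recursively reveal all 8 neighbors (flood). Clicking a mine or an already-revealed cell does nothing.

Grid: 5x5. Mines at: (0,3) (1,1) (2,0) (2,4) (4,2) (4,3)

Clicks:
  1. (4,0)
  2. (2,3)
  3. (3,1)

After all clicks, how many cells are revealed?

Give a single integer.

Click 1 (4,0) count=0: revealed 4 new [(3,0) (3,1) (4,0) (4,1)] -> total=4
Click 2 (2,3) count=1: revealed 1 new [(2,3)] -> total=5
Click 3 (3,1) count=2: revealed 0 new [(none)] -> total=5

Answer: 5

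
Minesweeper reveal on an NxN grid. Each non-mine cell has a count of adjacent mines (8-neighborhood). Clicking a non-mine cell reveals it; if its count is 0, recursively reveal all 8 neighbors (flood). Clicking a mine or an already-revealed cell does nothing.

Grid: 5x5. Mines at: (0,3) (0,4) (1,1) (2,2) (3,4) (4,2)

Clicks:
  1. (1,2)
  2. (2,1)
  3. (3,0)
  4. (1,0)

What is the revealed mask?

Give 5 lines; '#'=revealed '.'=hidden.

Click 1 (1,2) count=3: revealed 1 new [(1,2)] -> total=1
Click 2 (2,1) count=2: revealed 1 new [(2,1)] -> total=2
Click 3 (3,0) count=0: revealed 5 new [(2,0) (3,0) (3,1) (4,0) (4,1)] -> total=7
Click 4 (1,0) count=1: revealed 1 new [(1,0)] -> total=8

Answer: .....
#.#..
##...
##...
##...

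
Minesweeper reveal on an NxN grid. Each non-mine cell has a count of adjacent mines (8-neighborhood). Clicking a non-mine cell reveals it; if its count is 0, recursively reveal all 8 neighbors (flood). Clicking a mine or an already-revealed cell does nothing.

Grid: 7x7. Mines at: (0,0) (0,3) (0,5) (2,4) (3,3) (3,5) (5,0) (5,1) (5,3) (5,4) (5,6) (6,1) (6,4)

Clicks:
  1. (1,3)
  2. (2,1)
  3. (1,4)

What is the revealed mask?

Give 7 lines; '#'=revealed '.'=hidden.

Answer: .......
#####..
###....
###....
###....
.......
.......

Derivation:
Click 1 (1,3) count=2: revealed 1 new [(1,3)] -> total=1
Click 2 (2,1) count=0: revealed 12 new [(1,0) (1,1) (1,2) (2,0) (2,1) (2,2) (3,0) (3,1) (3,2) (4,0) (4,1) (4,2)] -> total=13
Click 3 (1,4) count=3: revealed 1 new [(1,4)] -> total=14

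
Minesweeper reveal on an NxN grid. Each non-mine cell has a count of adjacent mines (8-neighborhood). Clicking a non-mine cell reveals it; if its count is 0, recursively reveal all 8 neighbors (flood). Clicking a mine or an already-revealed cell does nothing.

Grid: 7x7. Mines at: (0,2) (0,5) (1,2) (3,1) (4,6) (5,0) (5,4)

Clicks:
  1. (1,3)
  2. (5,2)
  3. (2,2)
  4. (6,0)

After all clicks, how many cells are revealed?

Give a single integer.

Answer: 12

Derivation:
Click 1 (1,3) count=2: revealed 1 new [(1,3)] -> total=1
Click 2 (5,2) count=0: revealed 9 new [(4,1) (4,2) (4,3) (5,1) (5,2) (5,3) (6,1) (6,2) (6,3)] -> total=10
Click 3 (2,2) count=2: revealed 1 new [(2,2)] -> total=11
Click 4 (6,0) count=1: revealed 1 new [(6,0)] -> total=12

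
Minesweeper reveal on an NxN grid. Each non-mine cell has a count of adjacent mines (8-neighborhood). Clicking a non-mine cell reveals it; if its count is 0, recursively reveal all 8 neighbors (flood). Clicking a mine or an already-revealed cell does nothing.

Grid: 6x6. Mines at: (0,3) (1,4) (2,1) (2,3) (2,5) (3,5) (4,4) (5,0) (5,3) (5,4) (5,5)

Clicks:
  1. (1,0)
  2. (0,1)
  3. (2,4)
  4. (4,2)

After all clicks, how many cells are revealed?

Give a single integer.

Answer: 8

Derivation:
Click 1 (1,0) count=1: revealed 1 new [(1,0)] -> total=1
Click 2 (0,1) count=0: revealed 5 new [(0,0) (0,1) (0,2) (1,1) (1,2)] -> total=6
Click 3 (2,4) count=4: revealed 1 new [(2,4)] -> total=7
Click 4 (4,2) count=1: revealed 1 new [(4,2)] -> total=8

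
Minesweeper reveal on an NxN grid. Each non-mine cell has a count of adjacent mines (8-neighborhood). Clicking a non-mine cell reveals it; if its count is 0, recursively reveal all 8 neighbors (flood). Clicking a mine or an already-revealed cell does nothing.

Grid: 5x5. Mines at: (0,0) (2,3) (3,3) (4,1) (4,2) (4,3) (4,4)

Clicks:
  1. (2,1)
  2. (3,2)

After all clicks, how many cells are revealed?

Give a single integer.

Answer: 9

Derivation:
Click 1 (2,1) count=0: revealed 9 new [(1,0) (1,1) (1,2) (2,0) (2,1) (2,2) (3,0) (3,1) (3,2)] -> total=9
Click 2 (3,2) count=5: revealed 0 new [(none)] -> total=9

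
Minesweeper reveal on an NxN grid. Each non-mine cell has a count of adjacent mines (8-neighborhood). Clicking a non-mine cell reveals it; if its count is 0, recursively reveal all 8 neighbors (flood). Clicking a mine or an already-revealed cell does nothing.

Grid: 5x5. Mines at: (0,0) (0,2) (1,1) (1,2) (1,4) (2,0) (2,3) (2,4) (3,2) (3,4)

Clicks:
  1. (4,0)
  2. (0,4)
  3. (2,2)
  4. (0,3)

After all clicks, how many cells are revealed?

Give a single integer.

Answer: 7

Derivation:
Click 1 (4,0) count=0: revealed 4 new [(3,0) (3,1) (4,0) (4,1)] -> total=4
Click 2 (0,4) count=1: revealed 1 new [(0,4)] -> total=5
Click 3 (2,2) count=4: revealed 1 new [(2,2)] -> total=6
Click 4 (0,3) count=3: revealed 1 new [(0,3)] -> total=7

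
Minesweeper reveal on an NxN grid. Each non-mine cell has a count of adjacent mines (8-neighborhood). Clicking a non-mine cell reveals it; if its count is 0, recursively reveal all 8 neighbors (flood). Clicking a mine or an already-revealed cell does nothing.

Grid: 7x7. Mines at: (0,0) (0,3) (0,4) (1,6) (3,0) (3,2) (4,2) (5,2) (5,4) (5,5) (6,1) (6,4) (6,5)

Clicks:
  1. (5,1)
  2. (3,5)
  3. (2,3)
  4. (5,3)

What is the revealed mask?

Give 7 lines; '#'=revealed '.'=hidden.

Click 1 (5,1) count=3: revealed 1 new [(5,1)] -> total=1
Click 2 (3,5) count=0: revealed 15 new [(1,3) (1,4) (1,5) (2,3) (2,4) (2,5) (2,6) (3,3) (3,4) (3,5) (3,6) (4,3) (4,4) (4,5) (4,6)] -> total=16
Click 3 (2,3) count=1: revealed 0 new [(none)] -> total=16
Click 4 (5,3) count=4: revealed 1 new [(5,3)] -> total=17

Answer: .......
...###.
...####
...####
...####
.#.#...
.......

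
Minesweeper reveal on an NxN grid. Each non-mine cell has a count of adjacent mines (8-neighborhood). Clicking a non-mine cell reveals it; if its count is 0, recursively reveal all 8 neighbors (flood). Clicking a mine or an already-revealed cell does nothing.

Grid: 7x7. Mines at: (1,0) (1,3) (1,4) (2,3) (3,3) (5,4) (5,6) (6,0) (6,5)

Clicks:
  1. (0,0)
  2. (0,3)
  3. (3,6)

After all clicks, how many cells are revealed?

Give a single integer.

Answer: 15

Derivation:
Click 1 (0,0) count=1: revealed 1 new [(0,0)] -> total=1
Click 2 (0,3) count=2: revealed 1 new [(0,3)] -> total=2
Click 3 (3,6) count=0: revealed 13 new [(0,5) (0,6) (1,5) (1,6) (2,4) (2,5) (2,6) (3,4) (3,5) (3,6) (4,4) (4,5) (4,6)] -> total=15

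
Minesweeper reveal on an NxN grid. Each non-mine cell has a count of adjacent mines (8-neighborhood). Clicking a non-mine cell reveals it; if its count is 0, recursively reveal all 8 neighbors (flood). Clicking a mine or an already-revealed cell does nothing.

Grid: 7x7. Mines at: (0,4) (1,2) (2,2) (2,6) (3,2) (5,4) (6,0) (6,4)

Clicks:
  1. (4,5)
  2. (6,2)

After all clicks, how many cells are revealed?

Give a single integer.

Click 1 (4,5) count=1: revealed 1 new [(4,5)] -> total=1
Click 2 (6,2) count=0: revealed 9 new [(4,1) (4,2) (4,3) (5,1) (5,2) (5,3) (6,1) (6,2) (6,3)] -> total=10

Answer: 10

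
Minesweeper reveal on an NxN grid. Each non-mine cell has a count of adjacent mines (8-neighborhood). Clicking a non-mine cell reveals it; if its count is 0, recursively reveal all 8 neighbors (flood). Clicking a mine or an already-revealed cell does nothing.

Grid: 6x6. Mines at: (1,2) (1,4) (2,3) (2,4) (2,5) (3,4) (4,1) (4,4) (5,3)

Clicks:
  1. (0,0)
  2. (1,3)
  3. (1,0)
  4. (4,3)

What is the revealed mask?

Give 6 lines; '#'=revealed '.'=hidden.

Answer: ##....
##.#..
##....
##....
...#..
......

Derivation:
Click 1 (0,0) count=0: revealed 8 new [(0,0) (0,1) (1,0) (1,1) (2,0) (2,1) (3,0) (3,1)] -> total=8
Click 2 (1,3) count=4: revealed 1 new [(1,3)] -> total=9
Click 3 (1,0) count=0: revealed 0 new [(none)] -> total=9
Click 4 (4,3) count=3: revealed 1 new [(4,3)] -> total=10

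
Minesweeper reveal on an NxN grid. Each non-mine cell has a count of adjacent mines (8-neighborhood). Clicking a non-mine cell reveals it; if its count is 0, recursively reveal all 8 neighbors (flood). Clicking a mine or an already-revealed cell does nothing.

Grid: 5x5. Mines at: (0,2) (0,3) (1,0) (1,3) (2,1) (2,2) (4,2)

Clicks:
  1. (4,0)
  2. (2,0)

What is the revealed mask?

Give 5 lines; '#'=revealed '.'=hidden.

Answer: .....
.....
#....
##...
##...

Derivation:
Click 1 (4,0) count=0: revealed 4 new [(3,0) (3,1) (4,0) (4,1)] -> total=4
Click 2 (2,0) count=2: revealed 1 new [(2,0)] -> total=5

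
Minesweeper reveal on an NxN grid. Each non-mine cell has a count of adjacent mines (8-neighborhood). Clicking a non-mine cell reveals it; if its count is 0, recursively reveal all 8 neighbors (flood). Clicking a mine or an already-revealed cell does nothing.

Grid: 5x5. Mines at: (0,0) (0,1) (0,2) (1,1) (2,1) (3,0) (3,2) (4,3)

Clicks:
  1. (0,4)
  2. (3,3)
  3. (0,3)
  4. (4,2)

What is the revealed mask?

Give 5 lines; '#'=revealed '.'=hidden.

Answer: ...##
...##
...##
...##
..#..

Derivation:
Click 1 (0,4) count=0: revealed 8 new [(0,3) (0,4) (1,3) (1,4) (2,3) (2,4) (3,3) (3,4)] -> total=8
Click 2 (3,3) count=2: revealed 0 new [(none)] -> total=8
Click 3 (0,3) count=1: revealed 0 new [(none)] -> total=8
Click 4 (4,2) count=2: revealed 1 new [(4,2)] -> total=9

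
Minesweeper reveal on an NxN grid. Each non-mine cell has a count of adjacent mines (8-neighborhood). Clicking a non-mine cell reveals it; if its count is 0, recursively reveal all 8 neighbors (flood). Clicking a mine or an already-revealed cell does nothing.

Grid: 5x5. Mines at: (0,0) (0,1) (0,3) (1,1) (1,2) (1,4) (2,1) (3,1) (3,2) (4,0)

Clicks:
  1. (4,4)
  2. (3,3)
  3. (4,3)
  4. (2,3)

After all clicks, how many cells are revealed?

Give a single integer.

Click 1 (4,4) count=0: revealed 6 new [(2,3) (2,4) (3,3) (3,4) (4,3) (4,4)] -> total=6
Click 2 (3,3) count=1: revealed 0 new [(none)] -> total=6
Click 3 (4,3) count=1: revealed 0 new [(none)] -> total=6
Click 4 (2,3) count=3: revealed 0 new [(none)] -> total=6

Answer: 6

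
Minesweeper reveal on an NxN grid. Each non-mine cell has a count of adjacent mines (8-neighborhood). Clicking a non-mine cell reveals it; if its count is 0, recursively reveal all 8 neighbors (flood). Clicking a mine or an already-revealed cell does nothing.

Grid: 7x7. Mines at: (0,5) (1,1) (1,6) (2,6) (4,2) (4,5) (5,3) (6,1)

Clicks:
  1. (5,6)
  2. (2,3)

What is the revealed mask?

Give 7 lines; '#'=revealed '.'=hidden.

Click 1 (5,6) count=1: revealed 1 new [(5,6)] -> total=1
Click 2 (2,3) count=0: revealed 15 new [(0,2) (0,3) (0,4) (1,2) (1,3) (1,4) (1,5) (2,2) (2,3) (2,4) (2,5) (3,2) (3,3) (3,4) (3,5)] -> total=16

Answer: ..###..
..####.
..####.
..####.
.......
......#
.......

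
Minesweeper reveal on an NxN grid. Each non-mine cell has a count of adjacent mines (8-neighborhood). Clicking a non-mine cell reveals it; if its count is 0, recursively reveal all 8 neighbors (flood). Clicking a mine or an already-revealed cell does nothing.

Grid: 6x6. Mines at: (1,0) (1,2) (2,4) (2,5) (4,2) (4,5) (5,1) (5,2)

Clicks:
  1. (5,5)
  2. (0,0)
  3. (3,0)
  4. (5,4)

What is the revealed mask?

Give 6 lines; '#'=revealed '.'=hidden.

Answer: #.....
......
##....
##....
##....
....##

Derivation:
Click 1 (5,5) count=1: revealed 1 new [(5,5)] -> total=1
Click 2 (0,0) count=1: revealed 1 new [(0,0)] -> total=2
Click 3 (3,0) count=0: revealed 6 new [(2,0) (2,1) (3,0) (3,1) (4,0) (4,1)] -> total=8
Click 4 (5,4) count=1: revealed 1 new [(5,4)] -> total=9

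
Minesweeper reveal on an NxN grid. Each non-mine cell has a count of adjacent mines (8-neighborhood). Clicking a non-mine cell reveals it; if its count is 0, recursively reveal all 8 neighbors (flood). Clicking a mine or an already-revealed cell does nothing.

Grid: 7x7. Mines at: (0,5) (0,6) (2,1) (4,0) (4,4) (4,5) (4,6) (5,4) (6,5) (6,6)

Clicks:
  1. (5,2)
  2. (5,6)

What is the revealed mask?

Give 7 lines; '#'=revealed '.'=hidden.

Answer: .......
.......
.......
.###...
.###...
####..#
####...

Derivation:
Click 1 (5,2) count=0: revealed 14 new [(3,1) (3,2) (3,3) (4,1) (4,2) (4,3) (5,0) (5,1) (5,2) (5,3) (6,0) (6,1) (6,2) (6,3)] -> total=14
Click 2 (5,6) count=4: revealed 1 new [(5,6)] -> total=15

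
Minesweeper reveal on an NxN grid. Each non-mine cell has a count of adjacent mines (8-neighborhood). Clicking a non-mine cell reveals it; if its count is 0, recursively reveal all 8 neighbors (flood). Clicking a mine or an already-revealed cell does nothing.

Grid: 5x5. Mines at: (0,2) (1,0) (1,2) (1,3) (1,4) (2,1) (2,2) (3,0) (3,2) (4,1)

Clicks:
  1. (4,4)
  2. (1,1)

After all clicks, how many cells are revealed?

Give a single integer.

Click 1 (4,4) count=0: revealed 6 new [(2,3) (2,4) (3,3) (3,4) (4,3) (4,4)] -> total=6
Click 2 (1,1) count=5: revealed 1 new [(1,1)] -> total=7

Answer: 7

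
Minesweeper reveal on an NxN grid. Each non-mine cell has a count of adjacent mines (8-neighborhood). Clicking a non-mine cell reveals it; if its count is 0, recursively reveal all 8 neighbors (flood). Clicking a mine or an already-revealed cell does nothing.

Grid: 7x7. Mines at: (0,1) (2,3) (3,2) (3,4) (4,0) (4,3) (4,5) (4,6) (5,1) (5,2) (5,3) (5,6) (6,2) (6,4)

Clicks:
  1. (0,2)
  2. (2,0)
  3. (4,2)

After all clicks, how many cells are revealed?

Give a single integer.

Answer: 8

Derivation:
Click 1 (0,2) count=1: revealed 1 new [(0,2)] -> total=1
Click 2 (2,0) count=0: revealed 6 new [(1,0) (1,1) (2,0) (2,1) (3,0) (3,1)] -> total=7
Click 3 (4,2) count=5: revealed 1 new [(4,2)] -> total=8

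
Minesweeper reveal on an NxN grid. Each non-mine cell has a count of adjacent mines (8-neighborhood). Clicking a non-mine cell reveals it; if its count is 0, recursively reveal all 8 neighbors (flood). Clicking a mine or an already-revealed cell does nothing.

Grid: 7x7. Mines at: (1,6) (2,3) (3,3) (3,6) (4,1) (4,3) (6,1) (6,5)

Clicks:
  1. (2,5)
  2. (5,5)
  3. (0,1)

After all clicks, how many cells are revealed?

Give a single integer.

Click 1 (2,5) count=2: revealed 1 new [(2,5)] -> total=1
Click 2 (5,5) count=1: revealed 1 new [(5,5)] -> total=2
Click 3 (0,1) count=0: revealed 18 new [(0,0) (0,1) (0,2) (0,3) (0,4) (0,5) (1,0) (1,1) (1,2) (1,3) (1,4) (1,5) (2,0) (2,1) (2,2) (3,0) (3,1) (3,2)] -> total=20

Answer: 20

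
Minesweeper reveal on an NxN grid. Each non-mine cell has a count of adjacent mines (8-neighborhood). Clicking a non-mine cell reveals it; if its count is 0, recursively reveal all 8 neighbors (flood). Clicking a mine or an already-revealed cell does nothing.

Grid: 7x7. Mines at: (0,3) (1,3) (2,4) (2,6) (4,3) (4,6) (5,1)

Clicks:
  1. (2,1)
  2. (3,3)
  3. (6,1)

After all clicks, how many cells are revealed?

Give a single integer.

Click 1 (2,1) count=0: revealed 15 new [(0,0) (0,1) (0,2) (1,0) (1,1) (1,2) (2,0) (2,1) (2,2) (3,0) (3,1) (3,2) (4,0) (4,1) (4,2)] -> total=15
Click 2 (3,3) count=2: revealed 1 new [(3,3)] -> total=16
Click 3 (6,1) count=1: revealed 1 new [(6,1)] -> total=17

Answer: 17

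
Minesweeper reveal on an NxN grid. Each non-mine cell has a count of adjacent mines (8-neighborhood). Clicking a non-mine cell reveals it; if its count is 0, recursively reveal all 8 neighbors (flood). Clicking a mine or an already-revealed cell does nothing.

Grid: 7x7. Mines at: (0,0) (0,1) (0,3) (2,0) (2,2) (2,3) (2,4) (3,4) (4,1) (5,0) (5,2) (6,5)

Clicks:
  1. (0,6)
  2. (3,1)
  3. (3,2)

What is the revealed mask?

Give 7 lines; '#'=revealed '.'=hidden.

Answer: ....###
....###
.....##
.##..##
.....##
.....##
.......

Derivation:
Click 1 (0,6) count=0: revealed 14 new [(0,4) (0,5) (0,6) (1,4) (1,5) (1,6) (2,5) (2,6) (3,5) (3,6) (4,5) (4,6) (5,5) (5,6)] -> total=14
Click 2 (3,1) count=3: revealed 1 new [(3,1)] -> total=15
Click 3 (3,2) count=3: revealed 1 new [(3,2)] -> total=16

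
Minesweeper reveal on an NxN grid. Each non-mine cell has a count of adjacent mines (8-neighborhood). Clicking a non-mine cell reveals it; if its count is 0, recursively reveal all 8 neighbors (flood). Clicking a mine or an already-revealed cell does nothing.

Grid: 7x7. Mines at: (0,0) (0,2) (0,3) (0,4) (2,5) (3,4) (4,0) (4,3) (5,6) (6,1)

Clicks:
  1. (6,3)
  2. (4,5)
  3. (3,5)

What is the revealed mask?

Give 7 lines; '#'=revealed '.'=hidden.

Answer: .......
.......
.......
.....#.
.....#.
..####.
..####.

Derivation:
Click 1 (6,3) count=0: revealed 8 new [(5,2) (5,3) (5,4) (5,5) (6,2) (6,3) (6,4) (6,5)] -> total=8
Click 2 (4,5) count=2: revealed 1 new [(4,5)] -> total=9
Click 3 (3,5) count=2: revealed 1 new [(3,5)] -> total=10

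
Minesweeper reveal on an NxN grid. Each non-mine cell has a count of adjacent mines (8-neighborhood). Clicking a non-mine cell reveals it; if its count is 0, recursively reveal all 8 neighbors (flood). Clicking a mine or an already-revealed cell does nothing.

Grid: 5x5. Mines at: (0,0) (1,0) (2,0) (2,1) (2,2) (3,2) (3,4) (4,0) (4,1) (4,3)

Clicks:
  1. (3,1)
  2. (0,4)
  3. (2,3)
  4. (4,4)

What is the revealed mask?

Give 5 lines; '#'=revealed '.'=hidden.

Answer: .####
.####
...##
.#...
....#

Derivation:
Click 1 (3,1) count=6: revealed 1 new [(3,1)] -> total=1
Click 2 (0,4) count=0: revealed 10 new [(0,1) (0,2) (0,3) (0,4) (1,1) (1,2) (1,3) (1,4) (2,3) (2,4)] -> total=11
Click 3 (2,3) count=3: revealed 0 new [(none)] -> total=11
Click 4 (4,4) count=2: revealed 1 new [(4,4)] -> total=12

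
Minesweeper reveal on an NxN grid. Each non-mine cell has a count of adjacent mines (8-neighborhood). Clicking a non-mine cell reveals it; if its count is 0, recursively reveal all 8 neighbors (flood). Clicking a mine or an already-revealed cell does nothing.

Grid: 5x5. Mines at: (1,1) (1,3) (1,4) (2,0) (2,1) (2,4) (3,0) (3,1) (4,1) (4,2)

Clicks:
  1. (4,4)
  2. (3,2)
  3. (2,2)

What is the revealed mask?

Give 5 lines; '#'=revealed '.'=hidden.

Click 1 (4,4) count=0: revealed 4 new [(3,3) (3,4) (4,3) (4,4)] -> total=4
Click 2 (3,2) count=4: revealed 1 new [(3,2)] -> total=5
Click 3 (2,2) count=4: revealed 1 new [(2,2)] -> total=6

Answer: .....
.....
..#..
..###
...##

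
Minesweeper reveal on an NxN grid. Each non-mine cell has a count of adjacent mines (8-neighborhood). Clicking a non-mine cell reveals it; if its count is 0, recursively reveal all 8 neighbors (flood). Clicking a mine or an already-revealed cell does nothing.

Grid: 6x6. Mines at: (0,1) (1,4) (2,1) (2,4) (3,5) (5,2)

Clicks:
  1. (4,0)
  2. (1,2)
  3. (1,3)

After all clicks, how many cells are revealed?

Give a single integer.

Answer: 8

Derivation:
Click 1 (4,0) count=0: revealed 6 new [(3,0) (3,1) (4,0) (4,1) (5,0) (5,1)] -> total=6
Click 2 (1,2) count=2: revealed 1 new [(1,2)] -> total=7
Click 3 (1,3) count=2: revealed 1 new [(1,3)] -> total=8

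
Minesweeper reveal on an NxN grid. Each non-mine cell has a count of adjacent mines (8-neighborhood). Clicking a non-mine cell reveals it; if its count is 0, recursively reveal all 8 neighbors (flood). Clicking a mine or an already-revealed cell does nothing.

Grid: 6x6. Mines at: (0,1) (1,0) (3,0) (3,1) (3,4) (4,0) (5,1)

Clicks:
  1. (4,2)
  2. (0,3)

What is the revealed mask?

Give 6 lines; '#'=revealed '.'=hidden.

Click 1 (4,2) count=2: revealed 1 new [(4,2)] -> total=1
Click 2 (0,3) count=0: revealed 12 new [(0,2) (0,3) (0,4) (0,5) (1,2) (1,3) (1,4) (1,5) (2,2) (2,3) (2,4) (2,5)] -> total=13

Answer: ..####
..####
..####
......
..#...
......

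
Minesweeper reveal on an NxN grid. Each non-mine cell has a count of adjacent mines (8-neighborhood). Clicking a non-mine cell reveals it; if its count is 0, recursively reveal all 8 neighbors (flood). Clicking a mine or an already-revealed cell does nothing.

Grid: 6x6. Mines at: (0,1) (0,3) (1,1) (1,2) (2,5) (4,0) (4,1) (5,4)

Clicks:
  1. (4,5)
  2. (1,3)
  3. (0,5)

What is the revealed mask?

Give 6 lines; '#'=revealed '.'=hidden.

Answer: ....##
...###
......
......
.....#
......

Derivation:
Click 1 (4,5) count=1: revealed 1 new [(4,5)] -> total=1
Click 2 (1,3) count=2: revealed 1 new [(1,3)] -> total=2
Click 3 (0,5) count=0: revealed 4 new [(0,4) (0,5) (1,4) (1,5)] -> total=6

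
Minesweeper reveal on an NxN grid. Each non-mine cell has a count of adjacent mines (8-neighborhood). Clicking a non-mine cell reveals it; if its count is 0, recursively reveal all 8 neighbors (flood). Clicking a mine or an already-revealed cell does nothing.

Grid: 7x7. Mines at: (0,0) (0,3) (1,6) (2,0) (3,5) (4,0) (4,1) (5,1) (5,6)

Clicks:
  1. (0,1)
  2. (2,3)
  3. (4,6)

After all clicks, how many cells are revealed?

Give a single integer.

Click 1 (0,1) count=1: revealed 1 new [(0,1)] -> total=1
Click 2 (2,3) count=0: revealed 24 new [(1,1) (1,2) (1,3) (1,4) (2,1) (2,2) (2,3) (2,4) (3,1) (3,2) (3,3) (3,4) (4,2) (4,3) (4,4) (4,5) (5,2) (5,3) (5,4) (5,5) (6,2) (6,3) (6,4) (6,5)] -> total=25
Click 3 (4,6) count=2: revealed 1 new [(4,6)] -> total=26

Answer: 26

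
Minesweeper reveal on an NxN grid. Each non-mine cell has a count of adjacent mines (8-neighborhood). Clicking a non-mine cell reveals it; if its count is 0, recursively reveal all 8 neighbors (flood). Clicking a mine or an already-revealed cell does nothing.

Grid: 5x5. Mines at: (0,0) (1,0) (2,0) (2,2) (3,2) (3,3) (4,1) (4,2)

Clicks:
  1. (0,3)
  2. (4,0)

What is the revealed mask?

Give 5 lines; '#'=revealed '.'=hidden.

Click 1 (0,3) count=0: revealed 10 new [(0,1) (0,2) (0,3) (0,4) (1,1) (1,2) (1,3) (1,4) (2,3) (2,4)] -> total=10
Click 2 (4,0) count=1: revealed 1 new [(4,0)] -> total=11

Answer: .####
.####
...##
.....
#....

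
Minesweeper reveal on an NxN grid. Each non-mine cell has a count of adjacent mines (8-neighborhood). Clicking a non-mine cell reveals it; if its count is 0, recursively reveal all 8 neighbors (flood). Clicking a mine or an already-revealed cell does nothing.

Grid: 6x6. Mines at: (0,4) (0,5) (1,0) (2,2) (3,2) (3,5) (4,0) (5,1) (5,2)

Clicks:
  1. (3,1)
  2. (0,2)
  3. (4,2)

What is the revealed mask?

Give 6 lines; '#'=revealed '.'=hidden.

Answer: .###..
.###..
......
.#....
..#...
......

Derivation:
Click 1 (3,1) count=3: revealed 1 new [(3,1)] -> total=1
Click 2 (0,2) count=0: revealed 6 new [(0,1) (0,2) (0,3) (1,1) (1,2) (1,3)] -> total=7
Click 3 (4,2) count=3: revealed 1 new [(4,2)] -> total=8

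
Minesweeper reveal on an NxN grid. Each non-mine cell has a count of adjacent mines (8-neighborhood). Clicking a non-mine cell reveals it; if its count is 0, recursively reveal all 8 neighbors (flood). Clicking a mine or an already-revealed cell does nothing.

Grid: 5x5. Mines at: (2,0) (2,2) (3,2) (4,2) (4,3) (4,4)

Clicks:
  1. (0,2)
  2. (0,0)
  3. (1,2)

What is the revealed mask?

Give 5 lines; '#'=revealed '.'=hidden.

Click 1 (0,2) count=0: revealed 14 new [(0,0) (0,1) (0,2) (0,3) (0,4) (1,0) (1,1) (1,2) (1,3) (1,4) (2,3) (2,4) (3,3) (3,4)] -> total=14
Click 2 (0,0) count=0: revealed 0 new [(none)] -> total=14
Click 3 (1,2) count=1: revealed 0 new [(none)] -> total=14

Answer: #####
#####
...##
...##
.....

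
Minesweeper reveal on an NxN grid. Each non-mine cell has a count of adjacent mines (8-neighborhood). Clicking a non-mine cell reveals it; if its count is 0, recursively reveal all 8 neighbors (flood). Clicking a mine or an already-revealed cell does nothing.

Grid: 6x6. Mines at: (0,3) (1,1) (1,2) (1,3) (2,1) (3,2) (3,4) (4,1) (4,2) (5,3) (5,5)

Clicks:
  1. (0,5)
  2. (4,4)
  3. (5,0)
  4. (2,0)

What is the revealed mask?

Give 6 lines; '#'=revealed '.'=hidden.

Click 1 (0,5) count=0: revealed 6 new [(0,4) (0,5) (1,4) (1,5) (2,4) (2,5)] -> total=6
Click 2 (4,4) count=3: revealed 1 new [(4,4)] -> total=7
Click 3 (5,0) count=1: revealed 1 new [(5,0)] -> total=8
Click 4 (2,0) count=2: revealed 1 new [(2,0)] -> total=9

Answer: ....##
....##
#...##
......
....#.
#.....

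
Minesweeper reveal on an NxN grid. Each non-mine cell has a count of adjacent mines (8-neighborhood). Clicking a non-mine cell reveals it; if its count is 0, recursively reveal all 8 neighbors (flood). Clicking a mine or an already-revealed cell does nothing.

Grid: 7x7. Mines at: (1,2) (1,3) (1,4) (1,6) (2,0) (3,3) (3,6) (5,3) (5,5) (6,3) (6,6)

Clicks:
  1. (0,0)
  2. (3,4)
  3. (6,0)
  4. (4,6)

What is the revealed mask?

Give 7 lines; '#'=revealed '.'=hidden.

Answer: ##.....
##.....
.......
###.#..
###...#
###....
###....

Derivation:
Click 1 (0,0) count=0: revealed 4 new [(0,0) (0,1) (1,0) (1,1)] -> total=4
Click 2 (3,4) count=1: revealed 1 new [(3,4)] -> total=5
Click 3 (6,0) count=0: revealed 12 new [(3,0) (3,1) (3,2) (4,0) (4,1) (4,2) (5,0) (5,1) (5,2) (6,0) (6,1) (6,2)] -> total=17
Click 4 (4,6) count=2: revealed 1 new [(4,6)] -> total=18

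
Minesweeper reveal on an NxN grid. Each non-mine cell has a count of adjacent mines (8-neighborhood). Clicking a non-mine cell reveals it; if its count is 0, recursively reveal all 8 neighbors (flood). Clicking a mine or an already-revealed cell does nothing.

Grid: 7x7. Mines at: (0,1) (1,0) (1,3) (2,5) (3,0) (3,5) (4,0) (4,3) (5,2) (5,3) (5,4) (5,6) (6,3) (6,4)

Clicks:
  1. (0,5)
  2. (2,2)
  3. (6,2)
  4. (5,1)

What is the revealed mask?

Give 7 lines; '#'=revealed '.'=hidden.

Click 1 (0,5) count=0: revealed 6 new [(0,4) (0,5) (0,6) (1,4) (1,5) (1,6)] -> total=6
Click 2 (2,2) count=1: revealed 1 new [(2,2)] -> total=7
Click 3 (6,2) count=3: revealed 1 new [(6,2)] -> total=8
Click 4 (5,1) count=2: revealed 1 new [(5,1)] -> total=9

Answer: ....###
....###
..#....
.......
.......
.#.....
..#....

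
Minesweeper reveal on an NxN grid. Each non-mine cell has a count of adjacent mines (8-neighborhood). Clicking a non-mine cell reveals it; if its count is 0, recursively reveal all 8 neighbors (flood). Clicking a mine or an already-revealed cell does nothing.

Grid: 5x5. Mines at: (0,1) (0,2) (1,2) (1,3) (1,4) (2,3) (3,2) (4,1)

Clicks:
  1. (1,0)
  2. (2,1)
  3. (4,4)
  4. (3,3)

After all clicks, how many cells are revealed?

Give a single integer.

Answer: 6

Derivation:
Click 1 (1,0) count=1: revealed 1 new [(1,0)] -> total=1
Click 2 (2,1) count=2: revealed 1 new [(2,1)] -> total=2
Click 3 (4,4) count=0: revealed 4 new [(3,3) (3,4) (4,3) (4,4)] -> total=6
Click 4 (3,3) count=2: revealed 0 new [(none)] -> total=6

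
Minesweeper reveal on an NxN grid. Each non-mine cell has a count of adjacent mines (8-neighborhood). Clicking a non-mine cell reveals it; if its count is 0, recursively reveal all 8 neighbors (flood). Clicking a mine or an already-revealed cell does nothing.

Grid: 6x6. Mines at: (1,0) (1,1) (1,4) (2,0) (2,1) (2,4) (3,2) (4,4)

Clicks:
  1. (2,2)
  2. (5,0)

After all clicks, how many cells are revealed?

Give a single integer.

Answer: 11

Derivation:
Click 1 (2,2) count=3: revealed 1 new [(2,2)] -> total=1
Click 2 (5,0) count=0: revealed 10 new [(3,0) (3,1) (4,0) (4,1) (4,2) (4,3) (5,0) (5,1) (5,2) (5,3)] -> total=11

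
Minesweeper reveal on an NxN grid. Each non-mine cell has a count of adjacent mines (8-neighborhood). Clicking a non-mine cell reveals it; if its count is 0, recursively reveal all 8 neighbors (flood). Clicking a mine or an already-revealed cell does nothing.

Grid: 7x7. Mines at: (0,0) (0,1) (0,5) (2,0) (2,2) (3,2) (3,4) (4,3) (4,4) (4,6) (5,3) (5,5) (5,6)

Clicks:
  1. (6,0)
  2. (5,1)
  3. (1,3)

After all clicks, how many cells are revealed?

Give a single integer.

Answer: 12

Derivation:
Click 1 (6,0) count=0: revealed 11 new [(3,0) (3,1) (4,0) (4,1) (4,2) (5,0) (5,1) (5,2) (6,0) (6,1) (6,2)] -> total=11
Click 2 (5,1) count=0: revealed 0 new [(none)] -> total=11
Click 3 (1,3) count=1: revealed 1 new [(1,3)] -> total=12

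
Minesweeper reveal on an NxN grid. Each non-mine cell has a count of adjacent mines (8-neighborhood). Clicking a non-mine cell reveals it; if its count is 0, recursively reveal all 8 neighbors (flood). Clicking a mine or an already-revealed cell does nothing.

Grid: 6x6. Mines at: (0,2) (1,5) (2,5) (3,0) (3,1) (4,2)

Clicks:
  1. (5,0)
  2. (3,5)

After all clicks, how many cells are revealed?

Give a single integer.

Click 1 (5,0) count=0: revealed 4 new [(4,0) (4,1) (5,0) (5,1)] -> total=4
Click 2 (3,5) count=1: revealed 1 new [(3,5)] -> total=5

Answer: 5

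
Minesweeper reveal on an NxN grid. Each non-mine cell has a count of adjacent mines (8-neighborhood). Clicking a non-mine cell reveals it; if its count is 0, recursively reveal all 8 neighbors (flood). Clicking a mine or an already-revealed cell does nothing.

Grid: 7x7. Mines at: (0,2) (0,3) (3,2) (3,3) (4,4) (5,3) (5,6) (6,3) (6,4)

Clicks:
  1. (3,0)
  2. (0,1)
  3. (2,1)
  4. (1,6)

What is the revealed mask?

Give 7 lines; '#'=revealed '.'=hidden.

Click 1 (3,0) count=0: revealed 17 new [(0,0) (0,1) (1,0) (1,1) (2,0) (2,1) (3,0) (3,1) (4,0) (4,1) (4,2) (5,0) (5,1) (5,2) (6,0) (6,1) (6,2)] -> total=17
Click 2 (0,1) count=1: revealed 0 new [(none)] -> total=17
Click 3 (2,1) count=1: revealed 0 new [(none)] -> total=17
Click 4 (1,6) count=0: revealed 14 new [(0,4) (0,5) (0,6) (1,4) (1,5) (1,6) (2,4) (2,5) (2,6) (3,4) (3,5) (3,6) (4,5) (4,6)] -> total=31

Answer: ##..###
##..###
##..###
##..###
###..##
###....
###....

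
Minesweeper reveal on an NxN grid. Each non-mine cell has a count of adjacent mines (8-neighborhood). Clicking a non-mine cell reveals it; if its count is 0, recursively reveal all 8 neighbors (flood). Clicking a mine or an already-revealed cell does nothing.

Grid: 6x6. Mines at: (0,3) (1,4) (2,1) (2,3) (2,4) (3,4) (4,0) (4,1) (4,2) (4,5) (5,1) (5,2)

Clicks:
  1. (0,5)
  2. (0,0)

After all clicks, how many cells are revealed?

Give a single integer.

Click 1 (0,5) count=1: revealed 1 new [(0,5)] -> total=1
Click 2 (0,0) count=0: revealed 6 new [(0,0) (0,1) (0,2) (1,0) (1,1) (1,2)] -> total=7

Answer: 7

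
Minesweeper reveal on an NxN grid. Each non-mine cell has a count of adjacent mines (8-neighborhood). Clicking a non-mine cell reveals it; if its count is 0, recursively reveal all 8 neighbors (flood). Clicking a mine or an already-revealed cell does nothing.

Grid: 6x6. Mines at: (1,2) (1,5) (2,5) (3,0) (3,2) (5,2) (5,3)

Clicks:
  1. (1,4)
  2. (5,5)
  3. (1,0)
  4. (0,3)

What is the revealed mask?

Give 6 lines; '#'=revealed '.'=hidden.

Answer: ##.#..
##..#.
##....
....##
....##
....##

Derivation:
Click 1 (1,4) count=2: revealed 1 new [(1,4)] -> total=1
Click 2 (5,5) count=0: revealed 6 new [(3,4) (3,5) (4,4) (4,5) (5,4) (5,5)] -> total=7
Click 3 (1,0) count=0: revealed 6 new [(0,0) (0,1) (1,0) (1,1) (2,0) (2,1)] -> total=13
Click 4 (0,3) count=1: revealed 1 new [(0,3)] -> total=14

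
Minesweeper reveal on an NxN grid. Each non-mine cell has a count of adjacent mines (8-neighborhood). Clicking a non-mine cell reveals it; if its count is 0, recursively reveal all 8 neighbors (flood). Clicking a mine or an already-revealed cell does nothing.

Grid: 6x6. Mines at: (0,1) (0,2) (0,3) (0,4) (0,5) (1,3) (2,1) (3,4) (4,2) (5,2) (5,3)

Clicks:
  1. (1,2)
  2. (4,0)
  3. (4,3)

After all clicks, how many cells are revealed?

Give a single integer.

Click 1 (1,2) count=5: revealed 1 new [(1,2)] -> total=1
Click 2 (4,0) count=0: revealed 6 new [(3,0) (3,1) (4,0) (4,1) (5,0) (5,1)] -> total=7
Click 3 (4,3) count=4: revealed 1 new [(4,3)] -> total=8

Answer: 8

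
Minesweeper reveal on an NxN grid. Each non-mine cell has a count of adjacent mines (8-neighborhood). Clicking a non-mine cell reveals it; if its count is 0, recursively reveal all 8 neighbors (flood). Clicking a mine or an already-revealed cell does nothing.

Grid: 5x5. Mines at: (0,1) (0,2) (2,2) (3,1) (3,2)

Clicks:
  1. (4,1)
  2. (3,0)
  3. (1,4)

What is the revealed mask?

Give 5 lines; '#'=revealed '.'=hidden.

Answer: ...##
...##
...##
#..##
.#.##

Derivation:
Click 1 (4,1) count=2: revealed 1 new [(4,1)] -> total=1
Click 2 (3,0) count=1: revealed 1 new [(3,0)] -> total=2
Click 3 (1,4) count=0: revealed 10 new [(0,3) (0,4) (1,3) (1,4) (2,3) (2,4) (3,3) (3,4) (4,3) (4,4)] -> total=12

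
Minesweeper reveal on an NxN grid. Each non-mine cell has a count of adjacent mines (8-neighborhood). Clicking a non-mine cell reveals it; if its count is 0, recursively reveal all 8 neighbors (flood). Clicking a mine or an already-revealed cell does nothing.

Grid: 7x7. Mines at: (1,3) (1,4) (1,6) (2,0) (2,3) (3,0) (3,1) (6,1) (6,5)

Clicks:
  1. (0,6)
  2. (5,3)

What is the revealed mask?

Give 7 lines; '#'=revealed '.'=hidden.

Click 1 (0,6) count=1: revealed 1 new [(0,6)] -> total=1
Click 2 (5,3) count=0: revealed 21 new [(2,4) (2,5) (2,6) (3,2) (3,3) (3,4) (3,5) (3,6) (4,2) (4,3) (4,4) (4,5) (4,6) (5,2) (5,3) (5,4) (5,5) (5,6) (6,2) (6,3) (6,4)] -> total=22

Answer: ......#
.......
....###
..#####
..#####
..#####
..###..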